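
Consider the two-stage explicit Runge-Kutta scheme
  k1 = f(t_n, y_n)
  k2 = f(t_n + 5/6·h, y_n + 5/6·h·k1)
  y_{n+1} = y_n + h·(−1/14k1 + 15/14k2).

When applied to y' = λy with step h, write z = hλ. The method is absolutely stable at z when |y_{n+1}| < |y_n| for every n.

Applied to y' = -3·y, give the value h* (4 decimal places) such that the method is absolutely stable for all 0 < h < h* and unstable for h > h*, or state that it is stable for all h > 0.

(-1.1200,0); λ=-3 ⇒ h* = (28/25)/3 = 0.3733.

Test eqn y'=λy, z=hλ:
  k1=λy_n ⇒ h·k1=z·y_n;  k2=λ(1+5/6z)y_n ⇒ h·k2=z(1+5/6z)y_n
  y_{n+1}/y_n = 1 − 1/14z + 15/14z(1+5/6z) = 1 + z + 25/28z²
  Hence R(z) = 1 + z + 25/28z².

Need |R(x)|<1, x<0.
x=-1.04: |R|=0.9257
R=1: x+25/28x²=0 ⇒ x=−28/25=-1.1200; min R=1−1/(4·25/28)=0.7200>−1
Confirm numerically:
  x=-1.006: |R|=0.89760 <1
  x=-0.755: |R|=0.75395 <1
  x=-0.461: |R|=0.72875 <1
  x=-1.513: |R|=1.53090 >1
  x=-1.349: |R|=1.27582 >1
  x=-1.167: |R|=1.04897 >1
Stable set (-1.1200, 0).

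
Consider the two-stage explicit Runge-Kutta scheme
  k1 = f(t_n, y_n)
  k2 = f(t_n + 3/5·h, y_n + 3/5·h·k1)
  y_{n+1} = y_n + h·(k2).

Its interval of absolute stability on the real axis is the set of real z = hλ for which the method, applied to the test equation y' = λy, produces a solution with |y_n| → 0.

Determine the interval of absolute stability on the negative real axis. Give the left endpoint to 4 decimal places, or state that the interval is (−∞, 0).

Test eqn y'=λy, z=hλ:
  k1=λy_n ⇒ h·k1=z·y_n;  k2=λ(1+3/5z)y_n ⇒ h·k2=z(1+3/5z)y_n
  y_{n+1}/y_n = 1 + z(1+3/5z) = 1 + z + 3/5z²
  R(z) = 1 + z + 3/5z².

Solve |R(x)|<1 on ℝ⁻.
x=-1.46: |R|=0.8190
R=1: x+3/5x²=0 ⇒ x=−5/3=-1.6667; min R=1−1/(4·3/5)=0.5833>−1
Confirm numerically:
  x=-1.238: |R|=0.68159 <1
  x=-0.843: |R|=0.58339 <1
  x=-0.715: |R|=0.59174 <1
  x=-2.206: |R|=1.71386 >1
  x=-2.163: |R|=1.64414 >1
  x=-2.126: |R|=1.58593 >1
So |R|<1 on (-1.6667, 0).

(-1.6667, 0).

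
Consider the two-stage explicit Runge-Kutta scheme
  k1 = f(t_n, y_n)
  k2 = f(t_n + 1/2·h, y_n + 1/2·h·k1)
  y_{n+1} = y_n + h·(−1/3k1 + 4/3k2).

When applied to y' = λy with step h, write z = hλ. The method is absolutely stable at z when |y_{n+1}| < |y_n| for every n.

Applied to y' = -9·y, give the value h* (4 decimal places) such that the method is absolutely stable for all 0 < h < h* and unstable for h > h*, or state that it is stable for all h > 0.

Set f=λy, z=hλ:
  k1=λy_n ⇒ h·k1=z·y_n;  k2=λ(1+1/2z)y_n ⇒ h·k2=z(1+1/2z)y_n
  y_{n+1}/y_n = 1 − 1/3z + 4/3z(1+1/2z) = 1 + z + 2/3z²
  so R(z) = 1 + z + 2/3z².

Need |R(x)|<1, x<0.
x=-0.53: |R|=0.6573
R=1: x+2/3x²=0 ⇒ x=−3/2=-1.5000; min R=1−1/(4·2/3)=0.6250>−1
Confirm numerically:
  x=-1.429: |R|=0.93236 <1
  x=-1.243: |R|=0.78703 <1
  x=-1.028: |R|=0.67652 <1
  x=-1.017: |R|=0.67253 <1
  x=-2.100: |R|=1.84000 >1
  x=-1.562: |R|=1.06456 >1
Interval (-1.5000, 0).

(-1.5000,0); λ=-9 ⇒ h* = (3/2)/9 = 0.1667.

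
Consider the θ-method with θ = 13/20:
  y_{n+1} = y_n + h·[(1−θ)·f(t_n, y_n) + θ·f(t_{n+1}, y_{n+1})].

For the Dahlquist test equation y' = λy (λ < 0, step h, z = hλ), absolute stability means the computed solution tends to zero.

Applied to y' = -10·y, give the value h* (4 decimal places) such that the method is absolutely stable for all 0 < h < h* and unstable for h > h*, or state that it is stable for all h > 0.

On y'=λy, z=hλ:
  y_{n+1} = y_n + z·[7/20·y_n + 13/20·y_{n+1}] ⇒ (1 − 13/20z)y_{n+1} = (1 + 7/20z)y_n
  Hence R(z) = (1 + 7/20z)/(1 − 13/20z).

Boundary: |R(x)|=1, x<0.
x=-1.36: |R|=0.2781
x=-2: |R|=0.1304
x=-10: |R|=0.3333
x=-100: |R|=0.5152
θ=13/20≥1/2 ⇒ |1+7/20x|<|1−13/20x| ∀x<0 ⇒ interval (−∞,0).

(−∞, 0) — no finite endpoint. Any h>0 works for λ=-10.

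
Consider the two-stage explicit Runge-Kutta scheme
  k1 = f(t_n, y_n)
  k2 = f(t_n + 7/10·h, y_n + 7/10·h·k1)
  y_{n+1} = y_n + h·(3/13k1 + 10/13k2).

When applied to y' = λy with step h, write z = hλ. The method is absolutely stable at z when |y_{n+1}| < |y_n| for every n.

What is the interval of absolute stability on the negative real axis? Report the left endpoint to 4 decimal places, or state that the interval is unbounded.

On y'=λy, z=hλ:
  k1=λy_n ⇒ h·k1=z·y_n;  k2=λ(1+7/10z)y_n ⇒ h·k2=z(1+7/10z)y_n
  y_{n+1}/y_n = 1 + 3/13z + 10/13z(1+7/10z) = 1 + z + 7/13z²
  R(z) = 1 + z + 7/13z².

Boundary: |R(x)|=1, x<0.
x=-0.83: |R|=0.5409
R=1: x+7/13x²=0 ⇒ x=−13/7=-1.8571; min R=1−1/(4·7/13)=0.5357>−1
Confirm numerically:
  x=-1.598: |R|=0.77702 <1
  x=-1.448: |R|=0.68099 <1
  x=-0.883: |R|=0.53683 <1
  x=-2.426: |R|=1.74310 >1
  x=-2.040: |R|=1.20086 >1
  x=-1.885: |R|=1.02827 >1
So |R|<1 on (-1.8571, 0).

(-1.8571, 0).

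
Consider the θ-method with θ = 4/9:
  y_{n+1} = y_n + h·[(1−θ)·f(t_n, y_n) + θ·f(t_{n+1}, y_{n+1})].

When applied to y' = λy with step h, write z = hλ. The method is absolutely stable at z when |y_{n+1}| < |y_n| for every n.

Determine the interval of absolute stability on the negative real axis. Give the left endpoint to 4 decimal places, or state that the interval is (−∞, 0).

z∈(-18.0000,0).

Set f=λy, z=hλ:
  y_{n+1} = y_n + z·[5/9·y_n + 4/9·y_{n+1}] ⇒ (1 − 4/9z)y_{n+1} = (1 + 5/9z)y_n
  so R(z) = (1 + 5/9z)/(1 − 4/9z).

Need |R(x)|<1, x<0.
x=-0.88: |R|=0.3674
R=−1: 1+5/9x = −1+4/9x ⇒ -1/9x=2 ⇒ x=2/(-1/9)=-18.0000
Confirm numerically:
  x=-15.663: |R|=0.96738 <1
  x=-13.941: |R|=0.93733 <1
  x=-11.554: |R|=0.88326 <1
  x=-11.381: |R|=0.87860 <1
  x=-18.507: |R|=1.00611 >1
  x=-18.469: |R|=1.00566 >1
Stable set (-18.0000, 0).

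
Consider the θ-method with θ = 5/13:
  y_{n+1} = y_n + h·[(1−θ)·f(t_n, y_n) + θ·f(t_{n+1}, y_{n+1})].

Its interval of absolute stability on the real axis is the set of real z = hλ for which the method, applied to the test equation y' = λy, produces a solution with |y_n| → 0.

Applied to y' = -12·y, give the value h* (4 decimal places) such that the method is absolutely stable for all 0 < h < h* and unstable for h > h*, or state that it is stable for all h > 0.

On y'=λy, z=hλ:
  y_{n+1} = y_n + z·[8/13·y_n + 5/13·y_{n+1}] ⇒ (1 − 5/13z)y_{n+1} = (1 + 8/13z)y_n
  Hence R(z) = (1 + 8/13z)/(1 − 5/13z).

Boundary: |R(x)|=1, x<0.
x=-1.32: |R|=0.1245
R=−1: 1+8/13x = −1+5/13x ⇒ -3/13x=2 ⇒ x=2/(-3/13)=-8.6667
Confirm numerically:
  x=-7.862: |R|=0.95385 <1
  x=-6.599: |R|=0.86514 <1
  x=-6.445: |R|=0.85263 <1
  x=-9.258: |R|=1.02992 >1
  x=-9.165: |R|=1.02541 >1
  x=-8.808: |R|=1.00743 >1
So |R|<1 on (-8.6667, 0).

(-8.6667,0); λ=-12 ⇒ h* = (26/3)/12 = 0.7222.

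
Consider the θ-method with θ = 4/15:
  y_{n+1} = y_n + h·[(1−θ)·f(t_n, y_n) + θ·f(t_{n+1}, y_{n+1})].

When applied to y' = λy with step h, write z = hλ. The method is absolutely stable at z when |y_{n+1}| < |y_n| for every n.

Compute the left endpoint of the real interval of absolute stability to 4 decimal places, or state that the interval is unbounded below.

z* = -4.2857.

With y'=λy (z=hλ):
  y_{n+1} = y_n + z·[11/15·y_n + 4/15·y_{n+1}] ⇒ (1 − 4/15z)y_{n+1} = (1 + 11/15z)y_n
  Hence R(z) = (1 + 11/15z)/(1 − 4/15z).

Boundary: |R(x)|=1, x<0.
x=-1.68: |R|=0.1602
R=−1: 1+11/15x = −1+4/15x ⇒ -7/15x=2 ⇒ x=2/(-7/15)=-4.2857
Confirm numerically:
  x=-3.962: |R|=0.92654 <1
  x=-3.544: |R|=0.82205 <1
  x=-2.212: |R|=0.39131 <1
  x=-2.211: |R|=0.39092 <1
  x=-4.528: |R|=1.05122 >1
  x=-4.440: |R|=1.03297 >1
  x=-4.322: |R|=1.00787 >1
Interval (-4.2857, 0).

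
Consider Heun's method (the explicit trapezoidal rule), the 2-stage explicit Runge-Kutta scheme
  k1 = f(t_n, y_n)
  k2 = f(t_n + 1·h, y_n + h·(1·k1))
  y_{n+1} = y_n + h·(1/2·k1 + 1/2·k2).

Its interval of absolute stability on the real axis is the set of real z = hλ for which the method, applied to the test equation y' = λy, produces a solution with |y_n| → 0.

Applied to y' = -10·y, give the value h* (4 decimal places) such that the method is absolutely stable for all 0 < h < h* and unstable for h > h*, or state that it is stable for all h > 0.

On y'=λy, z=hλ:
  order 2, 2-stage ⇒ R(z)=1+z+z^2/2
  (e.g. R(-1.8)=0.82000, |R|=0.82000)

Solve |R(x)|<1 on ℝ⁻.
x=-1.8: |R|=0.8200
|R(-1.77)|=0.7964 |R(-1.39)|=0.5760
Bisect:
  x_lo=-2.5755 |R|=1.7412  x_hi=-0.1084 |R|=0.8975
  mid=-1.34198 |R|=0.55847 →hi
  mid=-1.95876 |R|=0.95961 →hi
  mid=-2.26715 |R|=1.30283 →lo
  mid=-2.11295 |R|=1.11933 →lo
  mid=-2.03585 |R|=1.03650 →lo
  mid=-1.99731 |R|=0.99731 →hi
  mid=-2.01658 |R|=1.01672 →lo
  mid=-2.00694 |R|=1.00697 →lo
  mid=-2.00212 |R|=1.00213 →lo
  ...
  [-2.00002,-1.99987] ⇒ x*=-2.0000
Interval (-2.0000, 0).

(-2.0000,0); λ=-10 ⇒ h* = 0.2000.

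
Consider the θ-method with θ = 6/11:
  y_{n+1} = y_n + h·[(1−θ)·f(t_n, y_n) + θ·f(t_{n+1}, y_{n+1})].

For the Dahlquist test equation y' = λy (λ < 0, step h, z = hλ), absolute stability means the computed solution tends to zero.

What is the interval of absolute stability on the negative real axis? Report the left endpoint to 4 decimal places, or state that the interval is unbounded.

interval (−∞, 0).

On y'=λy, z=hλ:
  y_{n+1} = y_n + z·[5/11·y_n + 6/11·y_{n+1}] ⇒ (1 − 6/11z)y_{n+1} = (1 + 5/11z)y_n
  Hence R(z) = (1 + 5/11z)/(1 − 6/11z).

Find x<0 with |R(x)|<1.
x=-1.74: |R|=0.1073
x=-2: |R|=0.0435
x=-10: |R|=0.5493
x=-100: |R|=0.8003
θ=6/11≥1/2 ⇒ |1+5/11x|<|1−6/11x| ∀x<0 ⇒ stable on all of ℝ⁻.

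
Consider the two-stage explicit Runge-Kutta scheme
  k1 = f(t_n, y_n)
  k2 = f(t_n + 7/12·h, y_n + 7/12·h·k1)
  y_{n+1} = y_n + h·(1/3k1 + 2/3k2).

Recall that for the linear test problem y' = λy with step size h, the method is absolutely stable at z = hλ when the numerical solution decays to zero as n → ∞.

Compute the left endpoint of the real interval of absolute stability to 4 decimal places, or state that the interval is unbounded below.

Test eqn y'=λy, z=hλ:
  k1=λy_n ⇒ h·k1=z·y_n;  k2=λ(1+7/12z)y_n ⇒ h·k2=z(1+7/12z)y_n
  y_{n+1}/y_n = 1 + 1/3z + 2/3z(1+7/12z) = 1 + z + 7/18z²
  so R(z) = 1 + z + 7/18z².

Solve |R(x)|<1 on ℝ⁻.
x=-1.44: |R|=0.3664
R=1: x+7/18x²=0 ⇒ x=−18/7=-2.5714; min R=1−1/(4·7/18)=0.3571>−1
Confirm numerically:
  x=-1.547: |R|=0.38369 <1
  x=-1.483: |R|=0.37228 <1
  x=-1.101: |R|=0.37041 <1
  x=-2.932: |R|=1.41113 >1
  x=-2.628: |R|=1.05782 >1
Stable set (-2.5714, 0).

left endpoint -2.5714.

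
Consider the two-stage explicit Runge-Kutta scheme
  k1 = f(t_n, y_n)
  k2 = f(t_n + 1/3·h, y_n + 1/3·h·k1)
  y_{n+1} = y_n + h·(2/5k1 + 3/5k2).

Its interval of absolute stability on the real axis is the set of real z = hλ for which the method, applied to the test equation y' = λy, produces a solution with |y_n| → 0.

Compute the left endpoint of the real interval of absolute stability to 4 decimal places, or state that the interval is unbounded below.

left endpoint -5.0000.

Test eqn y'=λy, z=hλ:
  k1=λy_n ⇒ h·k1=z·y_n;  k2=λ(1+1/3z)y_n ⇒ h·k2=z(1+1/3z)y_n
  y_{n+1}/y_n = 1 + 2/5z + 3/5z(1+1/3z) = 1 + z + 1/5z²
  R(z) = 1 + z + 1/5z².

Find x<0 with |R(x)|<1.
x=-0.7: |R|=0.3980
R=1: x+1/5x²=0 ⇒ x=−5=-5.0000; min R=1−1/(4·1/5)=-0.2500>−1
Confirm numerically:
  x=-4.959: |R|=0.95934 <1
  x=-3.712: |R|=0.04379 <1
  x=-3.119: |R|=0.17337 <1
  x=-2.099: |R|=0.21784 <1
  x=-5.567: |R|=1.63130 >1
  x=-5.517: |R|=1.57046 >1
  x=-5.426: |R|=1.46230 >1
So |R|<1 on (-5.0000, 0).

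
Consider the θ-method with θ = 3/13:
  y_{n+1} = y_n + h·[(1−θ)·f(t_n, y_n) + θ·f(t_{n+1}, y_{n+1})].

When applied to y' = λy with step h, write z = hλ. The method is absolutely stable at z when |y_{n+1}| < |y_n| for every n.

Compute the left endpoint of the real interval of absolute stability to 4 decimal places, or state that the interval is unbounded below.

On y'=λy, z=hλ:
  y_{n+1} = y_n + z·[10/13·y_n + 3/13·y_{n+1}] ⇒ (1 − 3/13z)y_{n+1} = (1 + 10/13z)y_n
  Hence R(z) = (1 + 10/13z)/(1 − 3/13z).

Need |R(x)|<1, x<0.
x=-1.71: |R|=0.2261
R=−1: 1+10/13x = −1+3/13x ⇒ -7/13x=2 ⇒ x=2/(-7/13)=-3.7143
Confirm numerically:
  x=-3.587: |R|=0.96250 <1
  x=-3.330: |R|=0.88299 <1
  x=-1.842: |R|=0.29256 <1
  x=-4.200: |R|=1.13281 >1
  x=-3.993: |R|=1.07811 >1
  x=-3.767: |R|=1.01518 >1
Stable set (-3.7143, 0).

left endpoint -3.7143.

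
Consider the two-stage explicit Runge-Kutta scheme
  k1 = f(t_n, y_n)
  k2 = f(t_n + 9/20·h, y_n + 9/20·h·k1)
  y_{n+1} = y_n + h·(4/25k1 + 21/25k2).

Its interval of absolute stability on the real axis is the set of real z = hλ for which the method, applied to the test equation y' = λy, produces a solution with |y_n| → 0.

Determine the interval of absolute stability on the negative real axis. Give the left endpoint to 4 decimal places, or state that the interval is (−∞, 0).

Set f=λy, z=hλ:
  k1=λy_n ⇒ h·k1=z·y_n;  k2=λ(1+9/20z)y_n ⇒ h·k2=z(1+9/20z)y_n
  y_{n+1}/y_n = 1 + 4/25z + 21/25z(1+9/20z) = 1 + z + 189/500z²
  ⇒ R(z) = 1 + z + 189/500z².

Find x<0 with |R(x)|<1.
x=-0.33: |R|=0.7112
R=1: x+189/500x²=0 ⇒ x=−500/189=-2.6455; min R=1−1/(4·189/500)=0.3386>−1
Confirm numerically:
  x=-2.395: |R|=0.77322 <1
  x=-1.279: |R|=0.33935 <1
  x=-1.149: |R|=0.35004 <1
  x=-3.031: |R|=1.44167 >1
  x=-2.942: |R|=1.32973 >1
  x=-2.888: |R|=1.26473 >1
Interval (-2.6455, 0).

(-2.6455, 0).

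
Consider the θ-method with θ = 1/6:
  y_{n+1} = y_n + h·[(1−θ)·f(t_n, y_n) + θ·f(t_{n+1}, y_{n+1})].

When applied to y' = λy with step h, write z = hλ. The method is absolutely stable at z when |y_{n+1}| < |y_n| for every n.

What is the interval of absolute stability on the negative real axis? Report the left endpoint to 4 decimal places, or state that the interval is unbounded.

On y'=λy, z=hλ:
  y_{n+1} = y_n + z·[5/6·y_n + 1/6·y_{n+1}] ⇒ (1 − 1/6z)y_{n+1} = (1 + 5/6z)y_n
  so R(z) = (1 + 5/6z)/(1 − 1/6z).

Solve |R(x)|<1 on ℝ⁻.
x=-0.73: |R|=0.3492
R=−1: 1+5/6x = −1+1/6x ⇒ -2/3x=2 ⇒ x=2/(-2/3)=-3.0000
Confirm numerically:
  x=-1.919: |R|=0.45397 <1
  x=-1.744: |R|=0.35124 <1
  x=-1.448: |R|=0.16649 <1
  x=-3.487: |R|=1.20533 >1
  x=-3.433: |R|=1.18361 >1
  x=-3.035: |R|=1.01550 >1
Stable set (-3.0000, 0).

(-3.0000, 0).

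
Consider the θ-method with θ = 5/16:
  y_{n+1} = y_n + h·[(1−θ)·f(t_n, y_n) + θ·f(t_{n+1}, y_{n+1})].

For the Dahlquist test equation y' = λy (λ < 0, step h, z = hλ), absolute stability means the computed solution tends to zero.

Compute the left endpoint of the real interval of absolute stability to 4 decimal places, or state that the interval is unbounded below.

left endpoint -5.3333.

With y'=λy (z=hλ):
  y_{n+1} = y_n + z·[11/16·y_n + 5/16·y_{n+1}] ⇒ (1 − 5/16z)y_{n+1} = (1 + 11/16z)y_n
  ⇒ R(z) = (1 + 11/16z)/(1 − 5/16z).

Boundary: |R(x)|=1, x<0.
x=-1.61: |R|=0.0711
R=−1: 1+11/16x = −1+5/16x ⇒ -3/8x=2 ⇒ x=2/(-3/8)=-5.3333
Confirm numerically:
  x=-5.046: |R|=0.95819 <1
  x=-3.749: |R|=0.72641 <1
  x=-3.687: |R|=0.71314 <1
  x=-5.869: |R|=1.07088 >1
  x=-5.824: |R|=1.06525 >1
  x=-5.614: |R|=1.03821 >1
So |R|<1 on (-5.3333, 0).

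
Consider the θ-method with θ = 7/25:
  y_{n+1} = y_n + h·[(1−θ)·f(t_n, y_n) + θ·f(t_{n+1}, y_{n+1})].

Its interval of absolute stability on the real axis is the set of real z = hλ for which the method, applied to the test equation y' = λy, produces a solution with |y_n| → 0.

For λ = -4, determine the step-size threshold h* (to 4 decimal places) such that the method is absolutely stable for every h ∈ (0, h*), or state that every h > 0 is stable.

(-4.5455,0); λ=-4 ⇒ h* = (50/11)/4 = 1.1364.

On y'=λy, z=hλ:
  y_{n+1} = y_n + z·[18/25·y_n + 7/25·y_{n+1}] ⇒ (1 − 7/25z)y_{n+1} = (1 + 18/25z)y_n
  Hence R(z) = (1 + 18/25z)/(1 − 7/25z).

Solve |R(x)|<1 on ℝ⁻.
x=-0.35: |R|=0.6812
R=−1: 1+18/25x = −1+7/25x ⇒ -11/25x=2 ⇒ x=2/(-11/25)=-4.5455
Confirm numerically:
  x=-4.483: |R|=0.98782 <1
  x=-3.879: |R|=0.85943 <1
  x=-3.839: |R|=0.85019 <1
  x=-2.899: |R|=0.60014 <1
  x=-4.757: |R|=1.03991 >1
  x=-4.603: |R|=1.01106 >1
So |R|<1 on (-4.5455, 0).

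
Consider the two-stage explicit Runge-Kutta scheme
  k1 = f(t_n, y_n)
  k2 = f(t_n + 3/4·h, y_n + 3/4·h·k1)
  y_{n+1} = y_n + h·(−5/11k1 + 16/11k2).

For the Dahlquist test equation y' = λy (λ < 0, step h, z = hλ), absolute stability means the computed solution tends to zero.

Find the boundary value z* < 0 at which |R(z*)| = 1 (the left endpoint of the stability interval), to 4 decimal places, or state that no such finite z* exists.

left endpoint -0.9167.

With y'=λy (z=hλ):
  k1=λy_n ⇒ h·k1=z·y_n;  k2=λ(1+3/4z)y_n ⇒ h·k2=z(1+3/4z)y_n
  y_{n+1}/y_n = 1 − 5/11z + 16/11z(1+3/4z) = 1 + z + 12/11z²
  Hence R(z) = 1 + z + 12/11z².

Need |R(x)|<1, x<0.
x=-0.39: |R|=0.7759
R=1: x+12/11x²=0 ⇒ x=−11/12=-0.9167; min R=1−1/(4·12/11)=0.7708>−1
Confirm numerically:
  x=-0.886: |R|=0.97036 <1
  x=-0.830: |R|=0.92153 <1
  x=-0.500: |R|=0.77273 <1
  x=-1.386: |R|=1.70963 >1
  x=-1.074: |R|=1.18434 >1
  x=-0.951: |R|=1.03562 >1
Interval (-0.9167, 0).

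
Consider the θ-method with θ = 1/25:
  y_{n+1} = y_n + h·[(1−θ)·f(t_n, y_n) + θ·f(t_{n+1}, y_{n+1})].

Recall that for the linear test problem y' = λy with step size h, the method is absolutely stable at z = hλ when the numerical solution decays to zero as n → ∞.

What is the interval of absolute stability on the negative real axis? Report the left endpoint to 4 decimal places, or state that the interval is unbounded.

On y'=λy, z=hλ:
  y_{n+1} = y_n + z·[24/25·y_n + 1/25·y_{n+1}] ⇒ (1 − 1/25z)y_{n+1} = (1 + 24/25z)y_n
  Hence R(z) = (1 + 24/25z)/(1 − 1/25z).

Solve |R(x)|<1 on ℝ⁻.
x=-1.72: |R|=0.6093
R=−1: 1+24/25x = −1+1/25x ⇒ -23/25x=2 ⇒ x=2/(-23/25)=-2.1739
Confirm numerically:
  x=-1.926: |R|=0.78823 <1
  x=-1.413: |R|=0.33741 <1
  x=-1.142: |R|=0.09211 <1
  x=-2.750: |R|=1.47748 >1
  x=-2.284: |R|=1.09280 >1
Interval (-2.1739, 0).

z∈(-2.1739,0).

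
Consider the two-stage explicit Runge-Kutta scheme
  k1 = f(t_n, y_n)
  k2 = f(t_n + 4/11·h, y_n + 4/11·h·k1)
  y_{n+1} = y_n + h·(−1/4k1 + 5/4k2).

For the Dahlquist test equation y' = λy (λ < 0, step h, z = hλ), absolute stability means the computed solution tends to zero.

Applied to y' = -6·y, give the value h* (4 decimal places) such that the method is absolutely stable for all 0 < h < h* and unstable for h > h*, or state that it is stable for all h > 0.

On y'=λy, z=hλ:
  k1=λy_n ⇒ h·k1=z·y_n;  k2=λ(1+4/11z)y_n ⇒ h·k2=z(1+4/11z)y_n
  y_{n+1}/y_n = 1 − 1/4z + 5/4z(1+4/11z) = 1 + z + 5/11z²
  ⇒ R(z) = 1 + z + 5/11z².

Boundary: |R(x)|=1, x<0.
x=-1.18: |R|=0.4529
R=1: x+5/11x²=0 ⇒ x=−11/5=-2.2000; min R=1−1/(4·5/11)=0.4500>−1
Confirm numerically:
  x=-1.951: |R|=0.77918 <1
  x=-1.499: |R|=0.52236 <1
  x=-1.415: |R|=0.49510 <1
  x=-2.537: |R|=1.38862 >1
  x=-2.487: |R|=1.32444 >1
  x=-2.296: |R|=1.10019 >1
So |R|<1 on (-2.2000, 0).

(-2.2000,0); λ=-6 ⇒ h* = (11/5)/6 = 0.3667.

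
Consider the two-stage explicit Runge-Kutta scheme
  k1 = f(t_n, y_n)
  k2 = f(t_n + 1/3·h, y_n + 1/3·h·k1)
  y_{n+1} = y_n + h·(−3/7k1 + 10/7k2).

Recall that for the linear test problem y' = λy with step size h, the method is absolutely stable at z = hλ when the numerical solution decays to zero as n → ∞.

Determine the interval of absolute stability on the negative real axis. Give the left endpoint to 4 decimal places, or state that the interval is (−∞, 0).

z∈(-2.1000,0).

On y'=λy, z=hλ:
  k1=λy_n ⇒ h·k1=z·y_n;  k2=λ(1+1/3z)y_n ⇒ h·k2=z(1+1/3z)y_n
  y_{n+1}/y_n = 1 − 3/7z + 10/7z(1+1/3z) = 1 + z + 10/21z²
  R(z) = 1 + z + 10/21z².

Solve |R(x)|<1 on ℝ⁻.
x=-0.45: |R|=0.6464
R=1: x+10/21x²=0 ⇒ x=−21/10=-2.1000; min R=1−1/(4·10/21)=0.4750>−1
Confirm numerically:
  x=-1.645: |R|=0.64358 <1
  x=-1.583: |R|=0.61028 <1
  x=-1.366: |R|=0.52255 <1
  x=-2.504: |R|=1.48172 >1
  x=-2.362: |R|=1.29469 >1
So |R|<1 on (-2.1000, 0).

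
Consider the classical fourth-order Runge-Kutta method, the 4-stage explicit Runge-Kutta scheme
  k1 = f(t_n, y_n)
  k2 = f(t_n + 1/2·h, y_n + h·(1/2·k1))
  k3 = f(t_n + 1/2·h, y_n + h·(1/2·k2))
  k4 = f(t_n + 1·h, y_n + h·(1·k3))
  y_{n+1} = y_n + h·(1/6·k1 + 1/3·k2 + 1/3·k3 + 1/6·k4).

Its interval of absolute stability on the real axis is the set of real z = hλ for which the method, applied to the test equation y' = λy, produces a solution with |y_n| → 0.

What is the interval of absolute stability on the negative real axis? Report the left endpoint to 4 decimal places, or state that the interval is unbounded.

Test eqn y'=λy, z=hλ:
  order 4, 4-stage ⇒ R(z)=1+z+z^2/2+z^3/6+z^4/24
  (e.g. R(-1.41)=0.28154, |R|=0.28154)

Solve |R(x)|<1 on ℝ⁻.
x=-1.41: |R|=0.2815
|R(-2.98)|=1.3355 |R(-2.5)|=0.6484 |R(-1.39)|=0.2840
Bisect:
  x_lo=-3.4463 |R|=2.5479  x_hi=-0.2822 |R|=0.7541
  mid=-1.86427 |R|=0.29690 →hi
  mid=-2.65530 |R|=0.82105 →hi
  mid=-3.05081 |R|=1.47988 →lo
  mid=-2.85305 |R|=1.10706 →lo
  mid=-2.75417 |R|=0.95409 →hi
  mid=-2.80361 |R|=1.02797 →lo
  mid=-2.77889 |R|=0.99039 →hi
  mid=-2.79125 |R|=1.00902 →lo
  mid=-2.78507 |R|=0.99967 →hi
  ...
  [-2.78546,-2.78527] ⇒ x*=-2.7853
Interval (-2.7853, 0).

z∈(-2.7853,0).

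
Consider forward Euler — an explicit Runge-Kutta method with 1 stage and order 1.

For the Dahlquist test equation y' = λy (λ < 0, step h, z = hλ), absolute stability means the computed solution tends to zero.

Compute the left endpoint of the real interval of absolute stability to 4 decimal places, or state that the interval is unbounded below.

left endpoint -2.0000.

With y'=λy (z=hλ):
  order 1, 1-stage ⇒ R(z)=1+z
  (e.g. R(-1.58)=-0.58000, |R|=0.58000)

Find x<0 with |R(x)|<1.
x=-1.58: |R|=0.5800
|R(-1.48)|=0.4800 |R(-1.01)|=0.0100 |R(-0.82)|=0.1800
Bisect:
  x_lo=-2.5097 |R|=1.5097  x_hi=-0.2322 |R|=0.7678
  mid=-1.37097 |R|=0.37097 →hi
  mid=-1.94035 |R|=0.94035 →hi
  mid=-2.22504 |R|=1.22504 →lo
  mid=-2.08270 |R|=1.08270 →lo
  mid=-2.01152 |R|=1.01152 →lo
  mid=-1.97594 |R|=0.97594 →hi
  mid=-1.99373 |R|=0.99373 →hi
  mid=-2.00263 |R|=1.00263 →lo
  mid=-1.99818 |R|=0.99818 →hi
  ...
  [-2.00012,-1.99999] ⇒ x*=-2.0000
Interval (-2.0000, 0).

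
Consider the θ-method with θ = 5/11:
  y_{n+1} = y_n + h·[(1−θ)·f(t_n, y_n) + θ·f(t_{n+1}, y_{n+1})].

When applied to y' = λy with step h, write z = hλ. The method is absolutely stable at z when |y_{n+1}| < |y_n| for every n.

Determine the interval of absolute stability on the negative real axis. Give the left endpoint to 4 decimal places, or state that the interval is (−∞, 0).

Test eqn y'=λy, z=hλ:
  y_{n+1} = y_n + z·[6/11·y_n + 5/11·y_{n+1}] ⇒ (1 − 5/11z)y_{n+1} = (1 + 6/11z)y_n
  so R(z) = (1 + 6/11z)/(1 − 5/11z).

Need |R(x)|<1, x<0.
x=-0.37: |R|=0.6833
R=−1: 1+6/11x = −1+5/11x ⇒ -1/11x=2 ⇒ x=2/(-1/11)=-22.0000
Confirm numerically:
  x=-13.454: |R|=0.89081 <1
  x=-13.330: |R|=0.88835 <1
  x=-10.800: |R|=0.82769 <1
  x=-22.074: |R|=1.00061 >1
  x=-22.052: |R|=1.00043 >1
Interval (-22.0000, 0).

z∈(-22.0000,0).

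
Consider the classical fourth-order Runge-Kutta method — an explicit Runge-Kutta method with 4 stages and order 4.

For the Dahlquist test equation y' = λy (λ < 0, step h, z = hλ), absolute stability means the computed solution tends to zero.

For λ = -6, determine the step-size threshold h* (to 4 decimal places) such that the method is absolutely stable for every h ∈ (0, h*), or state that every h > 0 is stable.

(-2.7853,0); λ=-6 ⇒ h* = 0.4642.

On y'=λy, z=hλ:
  order 4, 4-stage ⇒ R(z)=1+z+z^2/2+z^3/6+z^4/24
  (e.g. R(-0.97)=0.38523, |R|=0.38523)

Need |R(x)|<1, x<0.
x=-0.97: |R|=0.3852
|R(-2.07)|=0.3592 |R(-1.97)|=0.3238 |R(-1.36)|=0.2881
Bisect:
  x_lo=-3.3962 |R|=2.3852  x_hi=-0.0514 |R|=0.9499
  mid=-1.72377 |R|=0.27614 →hi
  mid=-2.55996 |R|=0.71012 →hi
  mid=-2.97806 |R|=1.33171 →lo
  mid=-2.76901 |R|=0.97572 →hi
  mid=-2.87353 |R|=1.14139 →lo
  mid=-2.82127 |R|=1.05561 →lo
  mid=-2.79514 |R|=1.01494 →lo
  mid=-2.78207 |R|=0.99515 →hi
  mid=-2.78861 |R|=1.00500 →lo
  mid=-2.78534 |R|=1.00007 →lo
  ...
  [-2.78534,-2.78514] ⇒ x*=-2.7853
Interval (-2.7853, 0).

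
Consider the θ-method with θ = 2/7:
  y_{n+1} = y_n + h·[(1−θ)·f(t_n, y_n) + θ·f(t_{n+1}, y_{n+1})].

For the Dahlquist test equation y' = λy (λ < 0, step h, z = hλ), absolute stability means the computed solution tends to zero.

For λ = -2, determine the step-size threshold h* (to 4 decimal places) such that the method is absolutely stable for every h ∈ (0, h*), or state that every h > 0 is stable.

(-4.6667,0); λ=-2 ⇒ h* = (14/3)/2 = 2.3333.

Test eqn y'=λy, z=hλ:
  y_{n+1} = y_n + z·[5/7·y_n + 2/7·y_{n+1}] ⇒ (1 − 2/7z)y_{n+1} = (1 + 5/7z)y_n
  ⇒ R(z) = (1 + 5/7z)/(1 − 2/7z).

Solve |R(x)|<1 on ℝ⁻.
x=-1.19: |R|=0.1119
R=−1: 1+5/7x = −1+2/7x ⇒ -3/7x=2 ⇒ x=2/(-3/7)=-4.6667
Confirm numerically:
  x=-3.142: |R|=0.65568 <1
  x=-3.052: |R|=0.63034 <1
  x=-2.258: |R|=0.37253 <1
  x=-2.145: |R|=0.32994 <1
  x=-4.884: |R|=1.03888 >1
  x=-4.712: |R|=1.00828 >1
Stable set (-4.6667, 0).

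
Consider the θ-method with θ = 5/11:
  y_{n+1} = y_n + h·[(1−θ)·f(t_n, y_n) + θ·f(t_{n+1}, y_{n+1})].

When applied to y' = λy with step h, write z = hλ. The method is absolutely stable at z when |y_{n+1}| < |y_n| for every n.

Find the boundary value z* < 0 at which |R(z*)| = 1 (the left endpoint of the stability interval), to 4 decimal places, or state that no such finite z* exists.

With y'=λy (z=hλ):
  y_{n+1} = y_n + z·[6/11·y_n + 5/11·y_{n+1}] ⇒ (1 − 5/11z)y_{n+1} = (1 + 6/11z)y_n
  R(z) = (1 + 6/11z)/(1 − 5/11z).

Solve |R(x)|<1 on ℝ⁻.
x=-0.56: |R|=0.5536
R=−1: 1+6/11x = −1+5/11x ⇒ -1/11x=2 ⇒ x=2/(-1/11)=-22.0000
Confirm numerically:
  x=-16.422: |R|=0.94009 <1
  x=-16.155: |R|=0.93631 <1
  x=-13.278: |R|=0.88730 <1
  x=-12.728: |R|=0.87578 <1
  x=-22.178: |R|=1.00146 >1
  x=-22.059: |R|=1.00049 >1
Interval (-22.0000, 0).

left endpoint -22.0000.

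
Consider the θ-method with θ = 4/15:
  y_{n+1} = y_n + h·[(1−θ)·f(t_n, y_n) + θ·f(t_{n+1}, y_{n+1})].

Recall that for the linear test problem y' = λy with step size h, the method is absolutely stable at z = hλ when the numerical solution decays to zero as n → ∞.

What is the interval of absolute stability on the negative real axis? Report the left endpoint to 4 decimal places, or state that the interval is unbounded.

z∈(-4.2857,0).

On y'=λy, z=hλ:
  y_{n+1} = y_n + z·[11/15·y_n + 4/15·y_{n+1}] ⇒ (1 − 4/15z)y_{n+1} = (1 + 11/15z)y_n
  so R(z) = (1 + 11/15z)/(1 − 4/15z).

Boundary: |R(x)|=1, x<0.
x=-1.07: |R|=0.1675
R=−1: 1+11/15x = −1+4/15x ⇒ -7/15x=2 ⇒ x=2/(-7/15)=-4.2857
Confirm numerically:
  x=-3.701: |R|=0.86267 <1
  x=-3.574: |R|=0.82994 <1
  x=-2.706: |R|=0.57179 <1
  x=-4.639: |R|=1.07370 >1
  x=-4.512: |R|=1.04793 >1
So |R|<1 on (-4.2857, 0).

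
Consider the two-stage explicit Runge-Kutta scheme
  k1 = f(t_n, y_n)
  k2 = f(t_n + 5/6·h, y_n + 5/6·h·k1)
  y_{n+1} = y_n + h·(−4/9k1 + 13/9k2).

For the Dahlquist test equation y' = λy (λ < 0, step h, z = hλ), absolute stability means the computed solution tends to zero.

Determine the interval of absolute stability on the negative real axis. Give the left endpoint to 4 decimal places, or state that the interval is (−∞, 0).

Test eqn y'=λy, z=hλ:
  k1=λy_n ⇒ h·k1=z·y_n;  k2=λ(1+5/6z)y_n ⇒ h·k2=z(1+5/6z)y_n
  y_{n+1}/y_n = 1 − 4/9z + 13/9z(1+5/6z) = 1 + z + 65/54z²
  R(z) = 1 + z + 65/54z².

Solve |R(x)|<1 on ℝ⁻.
x=-1.04: |R|=1.2619
R=1: x+65/54x²=0 ⇒ x=−54/65=-0.8308; min R=1−1/(4·65/54)=0.7923>−1
Confirm numerically:
  x=-0.657: |R|=0.86258 <1
  x=-0.508: |R|=0.80263 <1
  x=-0.376: |R|=0.79417 <1
  x=-0.967: |R|=1.15857 >1
  x=-0.926: |R|=1.10615 >1
  x=-0.855: |R|=1.02494 >1
Stable set (-0.8308, 0).

(-0.8308, 0).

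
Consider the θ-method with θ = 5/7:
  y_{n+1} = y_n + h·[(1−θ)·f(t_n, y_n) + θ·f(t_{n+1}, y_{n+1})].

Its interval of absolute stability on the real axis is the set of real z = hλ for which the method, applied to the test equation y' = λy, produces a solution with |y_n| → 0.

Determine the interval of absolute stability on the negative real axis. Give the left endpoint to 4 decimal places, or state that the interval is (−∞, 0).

Test eqn y'=λy, z=hλ:
  y_{n+1} = y_n + z·[2/7·y_n + 5/7·y_{n+1}] ⇒ (1 − 5/7z)y_{n+1} = (1 + 2/7z)y_n
  R(z) = (1 + 2/7z)/(1 − 5/7z).

Need |R(x)|<1, x<0.
x=-1.28: |R|=0.3313
x=-2: |R|=0.1765
x=-10: |R|=0.2281
x=-100: |R|=0.3807
θ=5/7≥1/2 ⇒ |1+2/7x|<|1−5/7x| ∀x<0 ⇒ stable on all of ℝ⁻.

interval (−∞, 0).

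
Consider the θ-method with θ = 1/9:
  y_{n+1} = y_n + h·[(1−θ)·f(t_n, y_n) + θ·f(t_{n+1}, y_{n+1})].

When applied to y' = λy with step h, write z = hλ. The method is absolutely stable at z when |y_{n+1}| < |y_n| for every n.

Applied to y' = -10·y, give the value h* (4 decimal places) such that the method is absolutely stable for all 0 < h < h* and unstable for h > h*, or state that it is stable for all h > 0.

(-2.5714,0); λ=-10 ⇒ h* = (18/7)/10 = 0.2571.

Test eqn y'=λy, z=hλ:
  y_{n+1} = y_n + z·[8/9·y_n + 1/9·y_{n+1}] ⇒ (1 − 1/9z)y_{n+1} = (1 + 8/9z)y_n
  so R(z) = (1 + 8/9z)/(1 − 1/9z).

Find x<0 with |R(x)|<1.
x=-1.41: |R|=0.2190
R=−1: 1+8/9x = −1+1/9x ⇒ -7/9x=2 ⇒ x=2/(-7/9)=-2.5714
Confirm numerically:
  x=-1.959: |R|=0.60881 <1
  x=-1.762: |R|=0.47352 <1
  x=-1.712: |R|=0.43839 <1
  x=-3.171: |R|=1.34484 >1
  x=-3.115: |R|=1.31407 >1
So |R|<1 on (-2.5714, 0).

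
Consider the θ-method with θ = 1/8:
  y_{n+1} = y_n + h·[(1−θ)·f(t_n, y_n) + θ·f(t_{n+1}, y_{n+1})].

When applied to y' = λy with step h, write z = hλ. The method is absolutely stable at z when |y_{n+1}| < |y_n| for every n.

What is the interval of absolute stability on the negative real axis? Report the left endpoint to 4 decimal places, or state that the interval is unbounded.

z∈(-2.6667,0).

Set f=λy, z=hλ:
  y_{n+1} = y_n + z·[7/8·y_n + 1/8·y_{n+1}] ⇒ (1 − 1/8z)y_{n+1} = (1 + 7/8z)y_n
  R(z) = (1 + 7/8z)/(1 − 1/8z).

Need |R(x)|<1, x<0.
x=-0.38: |R|=0.6372
R=−1: 1+7/8x = −1+1/8x ⇒ -3/4x=2 ⇒ x=2/(-3/4)=-2.6667
Confirm numerically:
  x=-2.415: |R|=0.85502 <1
  x=-2.044: |R|=0.62804 <1
  x=-1.396: |R|=0.18859 <1
  x=-3.125: |R|=1.24719 >1
  x=-3.022: |R|=1.19343 >1
So |R|<1 on (-2.6667, 0).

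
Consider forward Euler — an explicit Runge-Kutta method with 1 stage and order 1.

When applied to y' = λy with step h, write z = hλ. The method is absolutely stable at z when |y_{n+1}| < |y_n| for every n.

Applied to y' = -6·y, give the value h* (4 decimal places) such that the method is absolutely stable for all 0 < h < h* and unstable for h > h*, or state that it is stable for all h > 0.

(-2.0000,0); λ=-6 ⇒ h* = 0.3333.

Test eqn y'=λy, z=hλ:
  order 1, 1-stage ⇒ R(z)=1+z
  (e.g. R(-0.99)=0.01000, |R|=0.01000)

Need |R(x)|<1, x<0.
x=-0.99: |R|=0.0100
|R(-2.22)|=1.2200 |R(-1.69)|=0.6900 |R(-1.41)|=0.4100
Bisect:
  x_lo=-2.3833 |R|=1.3833  x_hi=-0.2748 |R|=0.7252
  mid=-1.32907 |R|=0.32907 →hi
  mid=-1.85620 |R|=0.85620 →hi
  mid=-2.11976 |R|=1.11976 →lo
  mid=-1.98798 |R|=0.98798 →hi
  mid=-2.05387 |R|=1.05387 →lo
  mid=-2.02092 |R|=1.02092 →lo
  mid=-2.00445 |R|=1.00445 →lo
  mid=-1.99621 |R|=0.99621 →hi
  mid=-2.00033 |R|=1.00033 →lo
  mid=-1.99827 |R|=0.99827 →hi
  ...
  [-2.00007,-1.99995] ⇒ x*=-2.0000
So |R|<1 on (-2.0000, 0).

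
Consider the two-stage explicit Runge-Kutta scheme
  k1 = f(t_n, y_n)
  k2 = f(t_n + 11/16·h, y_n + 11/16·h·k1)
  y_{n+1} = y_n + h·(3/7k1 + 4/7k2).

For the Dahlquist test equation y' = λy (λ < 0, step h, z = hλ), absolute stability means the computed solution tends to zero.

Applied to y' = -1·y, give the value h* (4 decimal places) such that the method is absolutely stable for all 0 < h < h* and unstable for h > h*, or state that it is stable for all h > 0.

(-2.5455,0); λ=-1 ⇒ h* = (28/11)/1 = 2.5455.

With y'=λy (z=hλ):
  k1=λy_n ⇒ h·k1=z·y_n;  k2=λ(1+11/16z)y_n ⇒ h·k2=z(1+11/16z)y_n
  y_{n+1}/y_n = 1 + 3/7z + 4/7z(1+11/16z) = 1 + z + 11/28z²
  so R(z) = 1 + z + 11/28z².

Find x<0 with |R(x)|<1.
x=-1.55: |R|=0.3938
R=1: x+11/28x²=0 ⇒ x=−28/11=-2.5455; min R=1−1/(4·11/28)=0.3636>−1
Confirm numerically:
  x=-2.289: |R|=0.76938 <1
  x=-2.083: |R|=0.62156 <1
  x=-1.924: |R|=0.53027 <1
  x=-1.416: |R|=0.37170 <1
  x=-3.130: |R|=1.71878 >1
  x=-2.734: |R|=1.20251 >1
  x=-2.596: |R|=1.05155 >1
So |R|<1 on (-2.5455, 0).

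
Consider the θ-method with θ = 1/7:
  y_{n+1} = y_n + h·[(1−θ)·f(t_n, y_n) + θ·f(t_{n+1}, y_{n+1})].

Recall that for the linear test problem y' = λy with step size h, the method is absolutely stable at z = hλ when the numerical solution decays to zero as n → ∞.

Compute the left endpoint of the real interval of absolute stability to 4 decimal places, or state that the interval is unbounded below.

On y'=λy, z=hλ:
  y_{n+1} = y_n + z·[6/7·y_n + 1/7·y_{n+1}] ⇒ (1 − 1/7z)y_{n+1} = (1 + 6/7z)y_n
  Hence R(z) = (1 + 6/7z)/(1 − 1/7z).

Boundary: |R(x)|=1, x<0.
x=-1.21: |R|=0.0317
R=−1: 1+6/7x = −1+1/7x ⇒ -5/7x=2 ⇒ x=2/(-5/7)=-2.8000
Confirm numerically:
  x=-2.728: |R|=0.96299 <1
  x=-2.645: |R|=0.91965 <1
  x=-2.179: |R|=0.66173 <1
  x=-3.086: |R|=1.14178 >1
  x=-2.846: |R|=1.02336 >1
So |R|<1 on (-2.8000, 0).

z* = -2.8000.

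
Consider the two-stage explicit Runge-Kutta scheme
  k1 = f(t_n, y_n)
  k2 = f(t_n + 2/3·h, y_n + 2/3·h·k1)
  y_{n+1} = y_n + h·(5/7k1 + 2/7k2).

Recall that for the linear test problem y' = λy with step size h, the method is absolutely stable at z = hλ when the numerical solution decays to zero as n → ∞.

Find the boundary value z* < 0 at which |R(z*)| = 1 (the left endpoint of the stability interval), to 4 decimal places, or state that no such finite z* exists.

left endpoint -5.2500.

On y'=λy, z=hλ:
  k1=λy_n ⇒ h·k1=z·y_n;  k2=λ(1+2/3z)y_n ⇒ h·k2=z(1+2/3z)y_n
  y_{n+1}/y_n = 1 + 5/7z + 2/7z(1+2/3z) = 1 + z + 4/21z²
  Hence R(z) = 1 + z + 4/21z².

Solve |R(x)|<1 on ℝ⁻.
x=-1.27: |R|=0.0372
R=1: x+4/21x²=0 ⇒ x=−21/4=-5.2500; min R=1−1/(4·4/21)=-0.3125>−1
Confirm numerically:
  x=-4.508: |R|=0.36287 <1
  x=-4.231: |R|=0.17878 <1
  x=-2.490: |R|=0.30903 <1
  x=-2.385: |R|=0.30153 <1
  x=-5.766: |R|=1.56672 >1
  x=-5.642: |R|=1.42127 >1
  x=-5.443: |R|=1.20010 >1
Stable set (-5.2500, 0).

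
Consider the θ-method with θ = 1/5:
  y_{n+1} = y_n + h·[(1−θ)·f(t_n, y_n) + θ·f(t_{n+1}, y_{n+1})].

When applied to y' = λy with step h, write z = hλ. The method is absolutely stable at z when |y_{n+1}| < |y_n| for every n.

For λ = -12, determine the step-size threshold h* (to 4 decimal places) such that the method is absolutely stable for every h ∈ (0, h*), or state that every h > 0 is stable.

Set f=λy, z=hλ:
  y_{n+1} = y_n + z·[4/5·y_n + 1/5·y_{n+1}] ⇒ (1 − 1/5z)y_{n+1} = (1 + 4/5z)y_n
  so R(z) = (1 + 4/5z)/(1 − 1/5z).

Need |R(x)|<1, x<0.
x=-1.7: |R|=0.2687
R=−1: 1+4/5x = −1+1/5x ⇒ -3/5x=2 ⇒ x=2/(-3/5)=-3.3333
Confirm numerically:
  x=-3.066: |R|=0.90057 <1
  x=-2.878: |R|=0.82661 <1
  x=-2.192: |R|=0.52392 <1
  x=-1.696: |R|=0.26643 <1
  x=-3.903: |R|=1.19196 >1
  x=-3.405: |R|=1.02558 >1
Interval (-3.3333, 0).

(-3.3333,0); λ=-12 ⇒ h* = (10/3)/12 = 0.2778.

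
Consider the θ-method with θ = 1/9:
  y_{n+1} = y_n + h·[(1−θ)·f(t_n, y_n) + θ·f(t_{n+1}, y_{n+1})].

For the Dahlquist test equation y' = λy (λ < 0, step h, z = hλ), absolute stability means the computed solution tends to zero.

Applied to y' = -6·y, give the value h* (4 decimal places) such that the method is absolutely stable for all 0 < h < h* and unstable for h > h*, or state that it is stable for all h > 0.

(-2.5714,0); λ=-6 ⇒ h* = (18/7)/6 = 0.4286.

Set f=λy, z=hλ:
  y_{n+1} = y_n + z·[8/9·y_n + 1/9·y_{n+1}] ⇒ (1 − 1/9z)y_{n+1} = (1 + 8/9z)y_n
  so R(z) = (1 + 8/9z)/(1 − 1/9z).

Need |R(x)|<1, x<0.
x=-1.35: |R|=0.1739
R=−1: 1+8/9x = −1+1/9x ⇒ -7/9x=2 ⇒ x=2/(-7/9)=-2.5714
Confirm numerically:
  x=-2.042: |R|=0.66437 <1
  x=-1.950: |R|=0.60274 <1
  x=-1.769: |R|=0.47841 <1
  x=-3.162: |R|=1.33991 >1
  x=-3.065: |R|=1.28637 >1
  x=-3.000: |R|=1.25000 >1
So |R|<1 on (-2.5714, 0).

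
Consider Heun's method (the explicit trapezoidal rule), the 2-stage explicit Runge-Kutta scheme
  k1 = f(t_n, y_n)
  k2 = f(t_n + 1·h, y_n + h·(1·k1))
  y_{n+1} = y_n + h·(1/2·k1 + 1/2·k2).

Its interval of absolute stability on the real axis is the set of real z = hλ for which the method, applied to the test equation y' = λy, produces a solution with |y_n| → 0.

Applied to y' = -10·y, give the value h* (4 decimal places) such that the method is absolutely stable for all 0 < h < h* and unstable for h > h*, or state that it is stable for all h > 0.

(-2.0000,0); λ=-10 ⇒ h* = 0.2000.

On y'=λy, z=hλ:
  order 2, 2-stage ⇒ R(z)=1+z+z^2/2
  (e.g. R(-1.27)=0.53645, |R|=0.53645)

Boundary: |R(x)|=1, x<0.
x=-1.27: |R|=0.5364
|R(-2.39)|=1.4661 |R(-2.07)|=1.0724 |R(-1.22)|=0.5242
Bisect:
  x_lo=-2.3203 |R|=1.3716  x_hi=-0.0566 |R|=0.9450
  mid=-1.18844 |R|=0.51775 →hi
  mid=-1.75437 |R|=0.78454 →hi
  mid=-2.03733 |R|=1.03803 →lo
  mid=-1.89585 |R|=0.90127 →hi
  mid=-1.96659 |R|=0.96715 →hi
  mid=-2.00196 |R|=1.00196 →lo
  mid=-1.98428 |R|=0.98440 →hi
  mid=-1.99312 |R|=0.99314 →hi
  mid=-1.99754 |R|=0.99754 →hi
  mid=-1.99975 |R|=0.99975 →hi
  ...
  [-2.00003,-1.99989] ⇒ x*=-2.0000
Stable set (-2.0000, 0).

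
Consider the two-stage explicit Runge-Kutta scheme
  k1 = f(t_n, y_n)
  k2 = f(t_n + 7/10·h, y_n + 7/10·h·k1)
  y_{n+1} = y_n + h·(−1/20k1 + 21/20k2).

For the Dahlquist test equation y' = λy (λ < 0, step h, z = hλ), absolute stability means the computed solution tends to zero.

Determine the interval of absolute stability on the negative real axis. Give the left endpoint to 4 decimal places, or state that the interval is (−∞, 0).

Test eqn y'=λy, z=hλ:
  k1=λy_n ⇒ h·k1=z·y_n;  k2=λ(1+7/10z)y_n ⇒ h·k2=z(1+7/10z)y_n
  y_{n+1}/y_n = 1 − 1/20z + 21/20z(1+7/10z) = 1 + z + 147/200z²
  so R(z) = 1 + z + 147/200z².

Need |R(x)|<1, x<0.
x=-1.06: |R|=0.7658
R=1: x+147/200x²=0 ⇒ x=−200/147=-1.3605; min R=1−1/(4·147/200)=0.6599>−1
Confirm numerically:
  x=-1.024: |R|=0.74670 <1
  x=-0.977: |R|=0.72458 <1
  x=-0.847: |R|=0.68030 <1
  x=-0.751: |R|=0.66354 <1
  x=-1.604: |R|=1.28702 >1
  x=-1.591: |R|=1.26949 >1
So |R|<1 on (-1.3605, 0).

(-1.3605, 0).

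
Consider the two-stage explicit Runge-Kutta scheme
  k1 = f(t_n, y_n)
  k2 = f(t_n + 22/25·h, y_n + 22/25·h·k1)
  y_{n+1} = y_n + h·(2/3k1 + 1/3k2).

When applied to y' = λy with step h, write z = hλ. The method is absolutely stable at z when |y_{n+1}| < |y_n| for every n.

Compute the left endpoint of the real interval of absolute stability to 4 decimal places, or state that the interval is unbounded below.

On y'=λy, z=hλ:
  k1=λy_n ⇒ h·k1=z·y_n;  k2=λ(1+22/25z)y_n ⇒ h·k2=z(1+22/25z)y_n
  y_{n+1}/y_n = 1 + 2/3z + 1/3z(1+22/25z) = 1 + z + 22/75z²
  so R(z) = 1 + z + 22/75z².

Need |R(x)|<1, x<0.
x=-0.84: |R|=0.3670
R=1: x+22/75x²=0 ⇒ x=−75/22=-3.4091; min R=1−1/(4·22/75)=0.1477>−1
Confirm numerically:
  x=-2.421: |R|=0.29830 <1
  x=-2.066: |R|=0.18605 <1
  x=-2.044: |R|=0.18153 <1
  x=-3.654: |R|=1.26250 >1
  x=-3.483: |R|=1.07551 >1
Interval (-3.4091, 0).

left endpoint -3.4091.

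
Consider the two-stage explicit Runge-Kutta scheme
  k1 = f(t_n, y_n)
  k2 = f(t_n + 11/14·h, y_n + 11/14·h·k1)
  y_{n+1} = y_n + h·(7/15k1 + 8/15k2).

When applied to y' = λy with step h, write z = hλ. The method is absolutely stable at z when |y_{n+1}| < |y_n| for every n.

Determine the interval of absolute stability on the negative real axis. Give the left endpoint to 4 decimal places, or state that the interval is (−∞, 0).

z∈(-2.3864,0).

With y'=λy (z=hλ):
  k1=λy_n ⇒ h·k1=z·y_n;  k2=λ(1+11/14z)y_n ⇒ h·k2=z(1+11/14z)y_n
  y_{n+1}/y_n = 1 + 7/15z + 8/15z(1+11/14z) = 1 + z + 44/105z²
  R(z) = 1 + z + 44/105z².

Solve |R(x)|<1 on ℝ⁻.
x=-0.45: |R|=0.6349
R=1: x+44/105x²=0 ⇒ x=−105/44=-2.3864; min R=1−1/(4·44/105)=0.4034>−1
Confirm numerically:
  x=-2.283: |R|=0.90111 <1
  x=-1.929: |R|=0.63029 <1
  x=-1.614: |R|=0.47762 <1
  x=-2.681: |R|=1.33101 >1
  x=-2.429: |R|=1.04340 >1
Stable set (-2.3864, 0).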